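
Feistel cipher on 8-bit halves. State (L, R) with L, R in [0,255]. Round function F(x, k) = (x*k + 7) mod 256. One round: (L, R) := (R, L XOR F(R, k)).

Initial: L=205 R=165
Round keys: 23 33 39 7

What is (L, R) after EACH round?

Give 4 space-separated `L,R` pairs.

Round 1 (k=23): L=165 R=23
Round 2 (k=33): L=23 R=91
Round 3 (k=39): L=91 R=243
Round 4 (k=7): L=243 R=247

Answer: 165,23 23,91 91,243 243,247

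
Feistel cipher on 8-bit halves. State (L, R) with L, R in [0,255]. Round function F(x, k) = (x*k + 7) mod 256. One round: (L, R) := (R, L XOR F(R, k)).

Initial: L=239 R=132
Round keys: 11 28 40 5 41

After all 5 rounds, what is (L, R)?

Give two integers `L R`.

Answer: 165 215

Derivation:
Round 1 (k=11): L=132 R=92
Round 2 (k=28): L=92 R=147
Round 3 (k=40): L=147 R=163
Round 4 (k=5): L=163 R=165
Round 5 (k=41): L=165 R=215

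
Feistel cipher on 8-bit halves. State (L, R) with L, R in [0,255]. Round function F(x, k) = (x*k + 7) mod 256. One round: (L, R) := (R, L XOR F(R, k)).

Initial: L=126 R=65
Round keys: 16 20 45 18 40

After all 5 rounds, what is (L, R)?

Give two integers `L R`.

Answer: 93 159

Derivation:
Round 1 (k=16): L=65 R=105
Round 2 (k=20): L=105 R=122
Round 3 (k=45): L=122 R=16
Round 4 (k=18): L=16 R=93
Round 5 (k=40): L=93 R=159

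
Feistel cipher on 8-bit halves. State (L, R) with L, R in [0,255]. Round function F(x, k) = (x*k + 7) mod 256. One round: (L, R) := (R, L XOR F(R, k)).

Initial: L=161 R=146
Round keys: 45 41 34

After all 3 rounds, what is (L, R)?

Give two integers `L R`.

Answer: 5 161

Derivation:
Round 1 (k=45): L=146 R=16
Round 2 (k=41): L=16 R=5
Round 3 (k=34): L=5 R=161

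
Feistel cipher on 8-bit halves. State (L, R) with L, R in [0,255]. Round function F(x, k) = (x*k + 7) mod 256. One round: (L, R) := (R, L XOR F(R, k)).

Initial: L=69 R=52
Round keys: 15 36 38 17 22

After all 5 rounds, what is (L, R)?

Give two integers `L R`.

Round 1 (k=15): L=52 R=86
Round 2 (k=36): L=86 R=43
Round 3 (k=38): L=43 R=63
Round 4 (k=17): L=63 R=29
Round 5 (k=22): L=29 R=186

Answer: 29 186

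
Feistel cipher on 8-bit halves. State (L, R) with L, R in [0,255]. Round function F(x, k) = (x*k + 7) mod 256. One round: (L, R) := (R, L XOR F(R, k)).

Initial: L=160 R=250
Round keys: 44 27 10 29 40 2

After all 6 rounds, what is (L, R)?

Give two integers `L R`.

Answer: 51 8

Derivation:
Round 1 (k=44): L=250 R=95
Round 2 (k=27): L=95 R=246
Round 3 (k=10): L=246 R=252
Round 4 (k=29): L=252 R=101
Round 5 (k=40): L=101 R=51
Round 6 (k=2): L=51 R=8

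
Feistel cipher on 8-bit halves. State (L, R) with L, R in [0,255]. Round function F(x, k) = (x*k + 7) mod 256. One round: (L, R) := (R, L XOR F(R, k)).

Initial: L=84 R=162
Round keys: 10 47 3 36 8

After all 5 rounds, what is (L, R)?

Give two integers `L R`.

Answer: 5 101

Derivation:
Round 1 (k=10): L=162 R=15
Round 2 (k=47): L=15 R=106
Round 3 (k=3): L=106 R=74
Round 4 (k=36): L=74 R=5
Round 5 (k=8): L=5 R=101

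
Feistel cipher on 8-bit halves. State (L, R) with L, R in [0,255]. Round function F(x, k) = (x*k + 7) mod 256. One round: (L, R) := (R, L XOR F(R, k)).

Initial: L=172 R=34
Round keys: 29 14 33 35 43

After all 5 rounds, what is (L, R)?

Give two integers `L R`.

Answer: 87 239

Derivation:
Round 1 (k=29): L=34 R=77
Round 2 (k=14): L=77 R=31
Round 3 (k=33): L=31 R=75
Round 4 (k=35): L=75 R=87
Round 5 (k=43): L=87 R=239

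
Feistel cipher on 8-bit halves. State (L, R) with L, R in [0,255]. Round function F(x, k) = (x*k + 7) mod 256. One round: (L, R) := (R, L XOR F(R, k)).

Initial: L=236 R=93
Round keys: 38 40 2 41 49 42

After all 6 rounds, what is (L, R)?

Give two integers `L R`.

Answer: 224 92

Derivation:
Round 1 (k=38): L=93 R=57
Round 2 (k=40): L=57 R=178
Round 3 (k=2): L=178 R=82
Round 4 (k=41): L=82 R=155
Round 5 (k=49): L=155 R=224
Round 6 (k=42): L=224 R=92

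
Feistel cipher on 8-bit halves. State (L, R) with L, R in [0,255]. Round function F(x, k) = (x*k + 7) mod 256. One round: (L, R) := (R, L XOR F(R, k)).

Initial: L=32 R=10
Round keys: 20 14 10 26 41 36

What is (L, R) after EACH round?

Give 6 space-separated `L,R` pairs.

Round 1 (k=20): L=10 R=239
Round 2 (k=14): L=239 R=19
Round 3 (k=10): L=19 R=42
Round 4 (k=26): L=42 R=88
Round 5 (k=41): L=88 R=53
Round 6 (k=36): L=53 R=35

Answer: 10,239 239,19 19,42 42,88 88,53 53,35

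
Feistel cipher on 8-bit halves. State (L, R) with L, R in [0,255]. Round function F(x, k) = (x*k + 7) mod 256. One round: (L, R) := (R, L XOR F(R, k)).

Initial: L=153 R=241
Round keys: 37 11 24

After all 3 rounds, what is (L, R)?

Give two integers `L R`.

Round 1 (k=37): L=241 R=69
Round 2 (k=11): L=69 R=15
Round 3 (k=24): L=15 R=42

Answer: 15 42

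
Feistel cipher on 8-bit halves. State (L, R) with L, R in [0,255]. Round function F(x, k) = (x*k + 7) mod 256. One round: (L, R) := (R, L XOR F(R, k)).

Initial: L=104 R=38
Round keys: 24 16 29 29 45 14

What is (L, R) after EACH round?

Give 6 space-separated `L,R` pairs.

Answer: 38,255 255,209 209,75 75,87 87,25 25,50

Derivation:
Round 1 (k=24): L=38 R=255
Round 2 (k=16): L=255 R=209
Round 3 (k=29): L=209 R=75
Round 4 (k=29): L=75 R=87
Round 5 (k=45): L=87 R=25
Round 6 (k=14): L=25 R=50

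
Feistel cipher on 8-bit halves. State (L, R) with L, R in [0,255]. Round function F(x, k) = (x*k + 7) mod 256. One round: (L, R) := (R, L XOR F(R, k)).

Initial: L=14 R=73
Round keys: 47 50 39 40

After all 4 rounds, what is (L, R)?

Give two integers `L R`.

Round 1 (k=47): L=73 R=96
Round 2 (k=50): L=96 R=142
Round 3 (k=39): L=142 R=201
Round 4 (k=40): L=201 R=225

Answer: 201 225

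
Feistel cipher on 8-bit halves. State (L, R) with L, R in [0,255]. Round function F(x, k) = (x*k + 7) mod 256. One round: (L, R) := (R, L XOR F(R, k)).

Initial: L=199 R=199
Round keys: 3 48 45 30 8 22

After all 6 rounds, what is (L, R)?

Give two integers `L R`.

Round 1 (k=3): L=199 R=155
Round 2 (k=48): L=155 R=208
Round 3 (k=45): L=208 R=12
Round 4 (k=30): L=12 R=191
Round 5 (k=8): L=191 R=243
Round 6 (k=22): L=243 R=86

Answer: 243 86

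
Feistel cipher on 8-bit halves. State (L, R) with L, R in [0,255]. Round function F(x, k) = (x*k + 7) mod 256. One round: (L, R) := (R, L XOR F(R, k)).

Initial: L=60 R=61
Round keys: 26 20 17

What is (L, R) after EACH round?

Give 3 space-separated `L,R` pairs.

Round 1 (k=26): L=61 R=5
Round 2 (k=20): L=5 R=86
Round 3 (k=17): L=86 R=184

Answer: 61,5 5,86 86,184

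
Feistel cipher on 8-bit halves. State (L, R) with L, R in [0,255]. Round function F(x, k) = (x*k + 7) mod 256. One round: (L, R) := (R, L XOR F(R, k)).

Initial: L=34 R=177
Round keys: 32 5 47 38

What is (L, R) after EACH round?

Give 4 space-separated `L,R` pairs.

Round 1 (k=32): L=177 R=5
Round 2 (k=5): L=5 R=145
Round 3 (k=47): L=145 R=163
Round 4 (k=38): L=163 R=168

Answer: 177,5 5,145 145,163 163,168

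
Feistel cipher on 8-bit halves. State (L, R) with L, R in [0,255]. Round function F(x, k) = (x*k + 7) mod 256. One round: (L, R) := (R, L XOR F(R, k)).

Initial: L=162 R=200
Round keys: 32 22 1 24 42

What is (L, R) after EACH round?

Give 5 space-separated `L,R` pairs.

Answer: 200,165 165,253 253,161 161,226 226,186

Derivation:
Round 1 (k=32): L=200 R=165
Round 2 (k=22): L=165 R=253
Round 3 (k=1): L=253 R=161
Round 4 (k=24): L=161 R=226
Round 5 (k=42): L=226 R=186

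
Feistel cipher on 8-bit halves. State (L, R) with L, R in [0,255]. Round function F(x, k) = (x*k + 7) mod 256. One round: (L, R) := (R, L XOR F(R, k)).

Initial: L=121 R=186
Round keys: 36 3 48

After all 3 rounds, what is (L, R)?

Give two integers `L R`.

Answer: 179 193

Derivation:
Round 1 (k=36): L=186 R=86
Round 2 (k=3): L=86 R=179
Round 3 (k=48): L=179 R=193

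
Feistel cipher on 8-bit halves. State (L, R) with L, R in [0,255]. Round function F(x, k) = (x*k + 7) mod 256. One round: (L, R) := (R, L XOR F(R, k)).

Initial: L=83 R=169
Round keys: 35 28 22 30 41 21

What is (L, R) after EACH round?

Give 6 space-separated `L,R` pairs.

Answer: 169,113 113,202 202,18 18,233 233,74 74,240

Derivation:
Round 1 (k=35): L=169 R=113
Round 2 (k=28): L=113 R=202
Round 3 (k=22): L=202 R=18
Round 4 (k=30): L=18 R=233
Round 5 (k=41): L=233 R=74
Round 6 (k=21): L=74 R=240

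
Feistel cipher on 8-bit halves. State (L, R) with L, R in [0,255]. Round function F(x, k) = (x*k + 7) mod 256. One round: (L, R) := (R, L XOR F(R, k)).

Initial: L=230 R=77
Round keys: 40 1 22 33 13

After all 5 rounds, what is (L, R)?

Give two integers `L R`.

Round 1 (k=40): L=77 R=233
Round 2 (k=1): L=233 R=189
Round 3 (k=22): L=189 R=172
Round 4 (k=33): L=172 R=142
Round 5 (k=13): L=142 R=145

Answer: 142 145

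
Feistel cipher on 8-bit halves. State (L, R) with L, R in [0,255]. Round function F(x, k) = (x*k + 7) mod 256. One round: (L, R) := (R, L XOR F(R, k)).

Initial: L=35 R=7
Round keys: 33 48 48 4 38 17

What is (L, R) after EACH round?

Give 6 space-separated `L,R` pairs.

Answer: 7,205 205,112 112,202 202,95 95,235 235,253

Derivation:
Round 1 (k=33): L=7 R=205
Round 2 (k=48): L=205 R=112
Round 3 (k=48): L=112 R=202
Round 4 (k=4): L=202 R=95
Round 5 (k=38): L=95 R=235
Round 6 (k=17): L=235 R=253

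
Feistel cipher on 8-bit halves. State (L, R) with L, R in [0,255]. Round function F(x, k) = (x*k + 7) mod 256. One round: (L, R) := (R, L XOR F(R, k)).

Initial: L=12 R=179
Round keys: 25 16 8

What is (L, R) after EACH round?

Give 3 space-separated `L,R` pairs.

Round 1 (k=25): L=179 R=142
Round 2 (k=16): L=142 R=84
Round 3 (k=8): L=84 R=41

Answer: 179,142 142,84 84,41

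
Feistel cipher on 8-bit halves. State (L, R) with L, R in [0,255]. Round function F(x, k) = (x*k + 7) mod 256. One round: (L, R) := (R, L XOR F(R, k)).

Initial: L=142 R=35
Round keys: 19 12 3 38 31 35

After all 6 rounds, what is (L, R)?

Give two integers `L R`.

Answer: 91 177

Derivation:
Round 1 (k=19): L=35 R=46
Round 2 (k=12): L=46 R=12
Round 3 (k=3): L=12 R=5
Round 4 (k=38): L=5 R=201
Round 5 (k=31): L=201 R=91
Round 6 (k=35): L=91 R=177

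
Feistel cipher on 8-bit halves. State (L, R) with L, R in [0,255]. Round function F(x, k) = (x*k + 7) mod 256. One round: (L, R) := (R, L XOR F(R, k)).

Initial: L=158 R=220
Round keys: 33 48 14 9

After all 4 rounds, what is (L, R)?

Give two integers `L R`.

Answer: 156 40

Derivation:
Round 1 (k=33): L=220 R=253
Round 2 (k=48): L=253 R=171
Round 3 (k=14): L=171 R=156
Round 4 (k=9): L=156 R=40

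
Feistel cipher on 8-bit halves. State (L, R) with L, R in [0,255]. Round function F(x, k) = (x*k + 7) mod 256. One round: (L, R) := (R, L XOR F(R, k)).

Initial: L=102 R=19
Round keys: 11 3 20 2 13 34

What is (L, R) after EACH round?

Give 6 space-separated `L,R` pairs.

Round 1 (k=11): L=19 R=190
Round 2 (k=3): L=190 R=82
Round 3 (k=20): L=82 R=209
Round 4 (k=2): L=209 R=251
Round 5 (k=13): L=251 R=23
Round 6 (k=34): L=23 R=238

Answer: 19,190 190,82 82,209 209,251 251,23 23,238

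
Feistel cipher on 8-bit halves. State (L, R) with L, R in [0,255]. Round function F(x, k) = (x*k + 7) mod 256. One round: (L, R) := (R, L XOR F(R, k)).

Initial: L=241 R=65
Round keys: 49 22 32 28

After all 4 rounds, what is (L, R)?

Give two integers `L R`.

Round 1 (k=49): L=65 R=137
Round 2 (k=22): L=137 R=140
Round 3 (k=32): L=140 R=14
Round 4 (k=28): L=14 R=3

Answer: 14 3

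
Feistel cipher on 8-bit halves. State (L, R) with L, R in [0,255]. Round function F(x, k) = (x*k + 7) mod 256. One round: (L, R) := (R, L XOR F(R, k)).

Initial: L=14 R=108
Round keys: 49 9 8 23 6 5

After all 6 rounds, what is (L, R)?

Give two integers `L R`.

Round 1 (k=49): L=108 R=189
Round 2 (k=9): L=189 R=192
Round 3 (k=8): L=192 R=186
Round 4 (k=23): L=186 R=125
Round 5 (k=6): L=125 R=79
Round 6 (k=5): L=79 R=239

Answer: 79 239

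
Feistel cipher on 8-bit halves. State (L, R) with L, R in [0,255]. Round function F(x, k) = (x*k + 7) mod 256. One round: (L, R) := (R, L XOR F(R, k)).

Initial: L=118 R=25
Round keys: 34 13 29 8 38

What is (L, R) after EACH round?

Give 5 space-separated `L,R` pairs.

Round 1 (k=34): L=25 R=47
Round 2 (k=13): L=47 R=115
Round 3 (k=29): L=115 R=33
Round 4 (k=8): L=33 R=124
Round 5 (k=38): L=124 R=78

Answer: 25,47 47,115 115,33 33,124 124,78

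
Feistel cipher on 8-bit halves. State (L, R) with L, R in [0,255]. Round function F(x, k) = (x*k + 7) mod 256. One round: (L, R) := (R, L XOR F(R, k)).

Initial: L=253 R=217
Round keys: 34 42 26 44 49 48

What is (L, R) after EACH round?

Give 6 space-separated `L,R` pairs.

Round 1 (k=34): L=217 R=36
Round 2 (k=42): L=36 R=54
Round 3 (k=26): L=54 R=167
Round 4 (k=44): L=167 R=141
Round 5 (k=49): L=141 R=163
Round 6 (k=48): L=163 R=26

Answer: 217,36 36,54 54,167 167,141 141,163 163,26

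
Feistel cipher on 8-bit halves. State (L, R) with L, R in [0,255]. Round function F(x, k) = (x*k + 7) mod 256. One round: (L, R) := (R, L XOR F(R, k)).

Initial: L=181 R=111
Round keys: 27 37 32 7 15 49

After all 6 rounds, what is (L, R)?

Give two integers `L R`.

Answer: 155 128

Derivation:
Round 1 (k=27): L=111 R=9
Round 2 (k=37): L=9 R=59
Round 3 (k=32): L=59 R=110
Round 4 (k=7): L=110 R=50
Round 5 (k=15): L=50 R=155
Round 6 (k=49): L=155 R=128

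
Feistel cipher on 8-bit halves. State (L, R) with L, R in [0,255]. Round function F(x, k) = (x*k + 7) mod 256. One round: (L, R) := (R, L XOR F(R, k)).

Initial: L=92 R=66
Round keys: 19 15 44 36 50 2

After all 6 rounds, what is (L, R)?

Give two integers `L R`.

Round 1 (k=19): L=66 R=177
Round 2 (k=15): L=177 R=36
Round 3 (k=44): L=36 R=134
Round 4 (k=36): L=134 R=251
Round 5 (k=50): L=251 R=139
Round 6 (k=2): L=139 R=230

Answer: 139 230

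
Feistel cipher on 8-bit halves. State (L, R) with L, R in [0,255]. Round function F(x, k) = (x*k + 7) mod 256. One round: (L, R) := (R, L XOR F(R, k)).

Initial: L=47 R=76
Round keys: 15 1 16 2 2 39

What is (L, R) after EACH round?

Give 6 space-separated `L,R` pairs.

Round 1 (k=15): L=76 R=84
Round 2 (k=1): L=84 R=23
Round 3 (k=16): L=23 R=35
Round 4 (k=2): L=35 R=90
Round 5 (k=2): L=90 R=152
Round 6 (k=39): L=152 R=117

Answer: 76,84 84,23 23,35 35,90 90,152 152,117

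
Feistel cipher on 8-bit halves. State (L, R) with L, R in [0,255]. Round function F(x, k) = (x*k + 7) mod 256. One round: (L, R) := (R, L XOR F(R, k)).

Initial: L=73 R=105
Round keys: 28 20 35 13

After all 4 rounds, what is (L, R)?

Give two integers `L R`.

Round 1 (k=28): L=105 R=202
Round 2 (k=20): L=202 R=166
Round 3 (k=35): L=166 R=115
Round 4 (k=13): L=115 R=120

Answer: 115 120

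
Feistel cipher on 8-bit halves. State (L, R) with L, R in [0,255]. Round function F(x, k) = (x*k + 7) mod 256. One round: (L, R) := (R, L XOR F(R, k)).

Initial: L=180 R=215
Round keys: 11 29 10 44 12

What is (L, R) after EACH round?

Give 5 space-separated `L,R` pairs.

Round 1 (k=11): L=215 R=240
Round 2 (k=29): L=240 R=224
Round 3 (k=10): L=224 R=55
Round 4 (k=44): L=55 R=155
Round 5 (k=12): L=155 R=124

Answer: 215,240 240,224 224,55 55,155 155,124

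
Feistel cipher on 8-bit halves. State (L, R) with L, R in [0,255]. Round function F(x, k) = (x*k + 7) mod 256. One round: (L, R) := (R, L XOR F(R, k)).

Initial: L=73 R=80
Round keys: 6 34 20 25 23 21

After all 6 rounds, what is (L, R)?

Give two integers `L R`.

Answer: 253 87

Derivation:
Round 1 (k=6): L=80 R=174
Round 2 (k=34): L=174 R=115
Round 3 (k=20): L=115 R=173
Round 4 (k=25): L=173 R=159
Round 5 (k=23): L=159 R=253
Round 6 (k=21): L=253 R=87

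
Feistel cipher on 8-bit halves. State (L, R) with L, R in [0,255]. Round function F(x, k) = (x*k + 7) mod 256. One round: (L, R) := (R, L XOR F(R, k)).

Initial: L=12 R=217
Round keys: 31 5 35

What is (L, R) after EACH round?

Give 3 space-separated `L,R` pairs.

Round 1 (k=31): L=217 R=66
Round 2 (k=5): L=66 R=136
Round 3 (k=35): L=136 R=221

Answer: 217,66 66,136 136,221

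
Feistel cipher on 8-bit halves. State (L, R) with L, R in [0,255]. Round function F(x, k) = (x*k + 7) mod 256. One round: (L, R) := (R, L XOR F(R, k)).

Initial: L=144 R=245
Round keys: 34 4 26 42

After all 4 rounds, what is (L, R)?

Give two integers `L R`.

Answer: 210 133

Derivation:
Round 1 (k=34): L=245 R=1
Round 2 (k=4): L=1 R=254
Round 3 (k=26): L=254 R=210
Round 4 (k=42): L=210 R=133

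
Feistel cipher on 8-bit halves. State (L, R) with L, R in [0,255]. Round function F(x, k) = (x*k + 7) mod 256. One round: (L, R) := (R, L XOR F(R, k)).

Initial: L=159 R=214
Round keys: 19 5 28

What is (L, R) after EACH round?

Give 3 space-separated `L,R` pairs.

Round 1 (k=19): L=214 R=118
Round 2 (k=5): L=118 R=131
Round 3 (k=28): L=131 R=45

Answer: 214,118 118,131 131,45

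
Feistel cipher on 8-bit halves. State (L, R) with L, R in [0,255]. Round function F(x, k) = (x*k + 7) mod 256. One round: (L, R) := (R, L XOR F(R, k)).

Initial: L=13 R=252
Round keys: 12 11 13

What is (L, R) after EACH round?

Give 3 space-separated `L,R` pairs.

Round 1 (k=12): L=252 R=218
Round 2 (k=11): L=218 R=153
Round 3 (k=13): L=153 R=22

Answer: 252,218 218,153 153,22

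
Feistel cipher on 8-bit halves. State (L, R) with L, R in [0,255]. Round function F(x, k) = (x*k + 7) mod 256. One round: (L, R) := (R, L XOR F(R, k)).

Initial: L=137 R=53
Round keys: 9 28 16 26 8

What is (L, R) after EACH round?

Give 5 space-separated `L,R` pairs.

Answer: 53,109 109,198 198,10 10,205 205,101

Derivation:
Round 1 (k=9): L=53 R=109
Round 2 (k=28): L=109 R=198
Round 3 (k=16): L=198 R=10
Round 4 (k=26): L=10 R=205
Round 5 (k=8): L=205 R=101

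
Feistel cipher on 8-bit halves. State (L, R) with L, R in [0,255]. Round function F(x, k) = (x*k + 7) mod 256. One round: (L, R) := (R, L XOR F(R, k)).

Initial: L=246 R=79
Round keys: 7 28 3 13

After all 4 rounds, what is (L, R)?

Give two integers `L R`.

Answer: 97 20

Derivation:
Round 1 (k=7): L=79 R=198
Round 2 (k=28): L=198 R=224
Round 3 (k=3): L=224 R=97
Round 4 (k=13): L=97 R=20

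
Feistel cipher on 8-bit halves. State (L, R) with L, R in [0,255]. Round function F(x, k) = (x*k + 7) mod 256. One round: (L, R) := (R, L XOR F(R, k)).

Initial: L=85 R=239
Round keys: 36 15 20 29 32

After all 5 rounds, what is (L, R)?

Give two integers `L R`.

Round 1 (k=36): L=239 R=246
Round 2 (k=15): L=246 R=158
Round 3 (k=20): L=158 R=169
Round 4 (k=29): L=169 R=178
Round 5 (k=32): L=178 R=238

Answer: 178 238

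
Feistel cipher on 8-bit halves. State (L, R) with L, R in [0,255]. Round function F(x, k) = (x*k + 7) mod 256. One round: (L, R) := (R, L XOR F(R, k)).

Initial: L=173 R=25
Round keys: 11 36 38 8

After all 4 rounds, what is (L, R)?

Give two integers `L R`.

Round 1 (k=11): L=25 R=183
Round 2 (k=36): L=183 R=218
Round 3 (k=38): L=218 R=212
Round 4 (k=8): L=212 R=125

Answer: 212 125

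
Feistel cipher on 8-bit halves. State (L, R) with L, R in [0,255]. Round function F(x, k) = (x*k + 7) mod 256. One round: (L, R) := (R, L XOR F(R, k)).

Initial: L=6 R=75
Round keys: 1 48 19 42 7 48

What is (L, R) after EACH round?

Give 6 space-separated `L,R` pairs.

Round 1 (k=1): L=75 R=84
Round 2 (k=48): L=84 R=140
Round 3 (k=19): L=140 R=63
Round 4 (k=42): L=63 R=209
Round 5 (k=7): L=209 R=129
Round 6 (k=48): L=129 R=230

Answer: 75,84 84,140 140,63 63,209 209,129 129,230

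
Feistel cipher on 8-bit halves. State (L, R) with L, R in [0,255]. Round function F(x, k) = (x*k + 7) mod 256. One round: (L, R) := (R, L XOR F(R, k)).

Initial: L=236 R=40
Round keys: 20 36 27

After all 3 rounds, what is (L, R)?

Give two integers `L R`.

Round 1 (k=20): L=40 R=203
Round 2 (k=36): L=203 R=187
Round 3 (k=27): L=187 R=11

Answer: 187 11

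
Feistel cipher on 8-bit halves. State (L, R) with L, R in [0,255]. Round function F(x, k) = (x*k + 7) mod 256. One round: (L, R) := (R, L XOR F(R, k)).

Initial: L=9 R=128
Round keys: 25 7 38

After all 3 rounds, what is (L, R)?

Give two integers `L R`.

Answer: 105 19

Derivation:
Round 1 (k=25): L=128 R=142
Round 2 (k=7): L=142 R=105
Round 3 (k=38): L=105 R=19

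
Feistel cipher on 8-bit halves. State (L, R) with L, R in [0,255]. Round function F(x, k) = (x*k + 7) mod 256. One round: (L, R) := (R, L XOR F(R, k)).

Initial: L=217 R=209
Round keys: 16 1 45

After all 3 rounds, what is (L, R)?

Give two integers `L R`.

Round 1 (k=16): L=209 R=206
Round 2 (k=1): L=206 R=4
Round 3 (k=45): L=4 R=117

Answer: 4 117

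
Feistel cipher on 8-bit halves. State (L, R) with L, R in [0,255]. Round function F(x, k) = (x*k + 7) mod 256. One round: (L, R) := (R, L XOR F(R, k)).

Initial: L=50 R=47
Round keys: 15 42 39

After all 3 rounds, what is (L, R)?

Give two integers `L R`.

Answer: 36 121

Derivation:
Round 1 (k=15): L=47 R=250
Round 2 (k=42): L=250 R=36
Round 3 (k=39): L=36 R=121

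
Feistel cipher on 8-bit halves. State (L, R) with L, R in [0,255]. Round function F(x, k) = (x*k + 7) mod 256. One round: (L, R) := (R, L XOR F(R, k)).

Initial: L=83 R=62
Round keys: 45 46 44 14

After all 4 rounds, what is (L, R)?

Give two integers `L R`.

Answer: 29 136

Derivation:
Round 1 (k=45): L=62 R=190
Round 2 (k=46): L=190 R=21
Round 3 (k=44): L=21 R=29
Round 4 (k=14): L=29 R=136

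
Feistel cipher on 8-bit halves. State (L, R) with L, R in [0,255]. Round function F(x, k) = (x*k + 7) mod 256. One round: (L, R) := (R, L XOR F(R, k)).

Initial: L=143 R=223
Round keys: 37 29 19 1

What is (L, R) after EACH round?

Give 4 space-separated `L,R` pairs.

Answer: 223,205 205,159 159,25 25,191

Derivation:
Round 1 (k=37): L=223 R=205
Round 2 (k=29): L=205 R=159
Round 3 (k=19): L=159 R=25
Round 4 (k=1): L=25 R=191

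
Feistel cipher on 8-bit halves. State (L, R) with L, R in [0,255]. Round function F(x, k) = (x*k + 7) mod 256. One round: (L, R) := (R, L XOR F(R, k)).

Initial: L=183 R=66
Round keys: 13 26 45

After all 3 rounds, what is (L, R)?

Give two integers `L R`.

Round 1 (k=13): L=66 R=214
Round 2 (k=26): L=214 R=129
Round 3 (k=45): L=129 R=98

Answer: 129 98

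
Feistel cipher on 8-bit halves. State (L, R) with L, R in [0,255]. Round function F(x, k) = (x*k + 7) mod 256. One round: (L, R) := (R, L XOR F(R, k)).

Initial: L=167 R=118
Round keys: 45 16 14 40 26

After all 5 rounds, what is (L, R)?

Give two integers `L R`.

Answer: 206 228

Derivation:
Round 1 (k=45): L=118 R=98
Round 2 (k=16): L=98 R=81
Round 3 (k=14): L=81 R=23
Round 4 (k=40): L=23 R=206
Round 5 (k=26): L=206 R=228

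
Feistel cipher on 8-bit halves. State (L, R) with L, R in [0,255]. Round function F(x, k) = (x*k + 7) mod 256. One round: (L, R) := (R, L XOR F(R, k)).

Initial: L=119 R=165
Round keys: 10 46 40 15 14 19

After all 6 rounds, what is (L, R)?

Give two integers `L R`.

Answer: 30 49

Derivation:
Round 1 (k=10): L=165 R=14
Round 2 (k=46): L=14 R=46
Round 3 (k=40): L=46 R=57
Round 4 (k=15): L=57 R=112
Round 5 (k=14): L=112 R=30
Round 6 (k=19): L=30 R=49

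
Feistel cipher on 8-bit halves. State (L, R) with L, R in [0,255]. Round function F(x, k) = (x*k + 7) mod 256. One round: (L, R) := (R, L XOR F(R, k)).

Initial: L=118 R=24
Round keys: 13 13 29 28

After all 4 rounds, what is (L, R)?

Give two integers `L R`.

Answer: 210 91

Derivation:
Round 1 (k=13): L=24 R=73
Round 2 (k=13): L=73 R=164
Round 3 (k=29): L=164 R=210
Round 4 (k=28): L=210 R=91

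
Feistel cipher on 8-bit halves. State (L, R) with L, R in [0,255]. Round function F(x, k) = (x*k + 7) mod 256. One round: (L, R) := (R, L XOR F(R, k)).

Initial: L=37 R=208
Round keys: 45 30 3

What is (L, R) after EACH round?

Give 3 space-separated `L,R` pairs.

Round 1 (k=45): L=208 R=178
Round 2 (k=30): L=178 R=51
Round 3 (k=3): L=51 R=18

Answer: 208,178 178,51 51,18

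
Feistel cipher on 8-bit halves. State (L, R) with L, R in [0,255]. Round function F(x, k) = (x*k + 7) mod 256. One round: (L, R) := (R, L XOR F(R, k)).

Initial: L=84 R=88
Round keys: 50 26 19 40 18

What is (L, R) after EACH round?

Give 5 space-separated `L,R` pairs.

Round 1 (k=50): L=88 R=99
Round 2 (k=26): L=99 R=77
Round 3 (k=19): L=77 R=221
Round 4 (k=40): L=221 R=194
Round 5 (k=18): L=194 R=118

Answer: 88,99 99,77 77,221 221,194 194,118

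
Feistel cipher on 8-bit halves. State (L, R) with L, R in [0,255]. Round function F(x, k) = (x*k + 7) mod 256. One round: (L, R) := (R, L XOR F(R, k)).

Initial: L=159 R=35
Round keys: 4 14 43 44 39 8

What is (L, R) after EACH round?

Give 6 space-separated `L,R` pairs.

Round 1 (k=4): L=35 R=12
Round 2 (k=14): L=12 R=140
Round 3 (k=43): L=140 R=135
Round 4 (k=44): L=135 R=183
Round 5 (k=39): L=183 R=111
Round 6 (k=8): L=111 R=200

Answer: 35,12 12,140 140,135 135,183 183,111 111,200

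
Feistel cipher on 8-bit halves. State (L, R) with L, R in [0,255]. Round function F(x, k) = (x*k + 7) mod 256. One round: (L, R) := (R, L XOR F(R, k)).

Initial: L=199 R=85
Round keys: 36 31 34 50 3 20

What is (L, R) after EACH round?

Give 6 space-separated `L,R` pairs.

Answer: 85,60 60,30 30,63 63,75 75,215 215,152

Derivation:
Round 1 (k=36): L=85 R=60
Round 2 (k=31): L=60 R=30
Round 3 (k=34): L=30 R=63
Round 4 (k=50): L=63 R=75
Round 5 (k=3): L=75 R=215
Round 6 (k=20): L=215 R=152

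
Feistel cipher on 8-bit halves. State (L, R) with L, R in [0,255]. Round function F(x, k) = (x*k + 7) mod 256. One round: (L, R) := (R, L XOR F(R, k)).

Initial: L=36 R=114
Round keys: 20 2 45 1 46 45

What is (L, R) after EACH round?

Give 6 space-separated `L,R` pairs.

Round 1 (k=20): L=114 R=203
Round 2 (k=2): L=203 R=239
Round 3 (k=45): L=239 R=193
Round 4 (k=1): L=193 R=39
Round 5 (k=46): L=39 R=200
Round 6 (k=45): L=200 R=8

Answer: 114,203 203,239 239,193 193,39 39,200 200,8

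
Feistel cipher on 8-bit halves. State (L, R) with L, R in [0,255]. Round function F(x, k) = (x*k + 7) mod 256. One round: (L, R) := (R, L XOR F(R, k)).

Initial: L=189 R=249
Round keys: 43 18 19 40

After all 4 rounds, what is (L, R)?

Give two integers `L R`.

Answer: 156 219

Derivation:
Round 1 (k=43): L=249 R=103
Round 2 (k=18): L=103 R=188
Round 3 (k=19): L=188 R=156
Round 4 (k=40): L=156 R=219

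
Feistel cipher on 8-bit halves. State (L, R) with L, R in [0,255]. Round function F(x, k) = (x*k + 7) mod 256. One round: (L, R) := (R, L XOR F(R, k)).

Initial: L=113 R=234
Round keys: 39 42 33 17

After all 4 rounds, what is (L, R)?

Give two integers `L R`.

Round 1 (k=39): L=234 R=220
Round 2 (k=42): L=220 R=245
Round 3 (k=33): L=245 R=64
Round 4 (k=17): L=64 R=178

Answer: 64 178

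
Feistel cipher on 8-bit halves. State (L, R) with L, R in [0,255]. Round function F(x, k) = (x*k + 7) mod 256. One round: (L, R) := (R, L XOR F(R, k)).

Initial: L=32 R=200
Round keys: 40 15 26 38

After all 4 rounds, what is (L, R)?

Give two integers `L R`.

Answer: 144 191

Derivation:
Round 1 (k=40): L=200 R=103
Round 2 (k=15): L=103 R=216
Round 3 (k=26): L=216 R=144
Round 4 (k=38): L=144 R=191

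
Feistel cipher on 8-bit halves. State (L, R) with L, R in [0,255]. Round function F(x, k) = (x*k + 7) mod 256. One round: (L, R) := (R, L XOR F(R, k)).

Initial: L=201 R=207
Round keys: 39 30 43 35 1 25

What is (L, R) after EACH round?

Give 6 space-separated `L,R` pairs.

Round 1 (k=39): L=207 R=89
Round 2 (k=30): L=89 R=186
Round 3 (k=43): L=186 R=28
Round 4 (k=35): L=28 R=97
Round 5 (k=1): L=97 R=116
Round 6 (k=25): L=116 R=58

Answer: 207,89 89,186 186,28 28,97 97,116 116,58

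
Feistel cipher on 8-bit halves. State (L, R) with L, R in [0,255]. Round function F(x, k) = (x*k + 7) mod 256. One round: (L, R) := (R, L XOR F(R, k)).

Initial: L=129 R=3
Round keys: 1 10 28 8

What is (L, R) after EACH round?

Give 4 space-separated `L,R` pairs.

Round 1 (k=1): L=3 R=139
Round 2 (k=10): L=139 R=118
Round 3 (k=28): L=118 R=100
Round 4 (k=8): L=100 R=81

Answer: 3,139 139,118 118,100 100,81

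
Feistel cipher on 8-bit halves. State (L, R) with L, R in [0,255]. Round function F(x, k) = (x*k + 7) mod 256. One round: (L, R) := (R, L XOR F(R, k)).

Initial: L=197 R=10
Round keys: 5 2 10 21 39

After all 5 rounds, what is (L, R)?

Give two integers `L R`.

Round 1 (k=5): L=10 R=252
Round 2 (k=2): L=252 R=245
Round 3 (k=10): L=245 R=101
Round 4 (k=21): L=101 R=165
Round 5 (k=39): L=165 R=79

Answer: 165 79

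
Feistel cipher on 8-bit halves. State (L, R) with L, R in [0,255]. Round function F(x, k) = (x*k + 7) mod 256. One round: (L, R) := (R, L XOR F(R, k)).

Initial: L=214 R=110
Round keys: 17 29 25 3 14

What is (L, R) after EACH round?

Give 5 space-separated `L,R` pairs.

Answer: 110,131 131,176 176,180 180,147 147,165

Derivation:
Round 1 (k=17): L=110 R=131
Round 2 (k=29): L=131 R=176
Round 3 (k=25): L=176 R=180
Round 4 (k=3): L=180 R=147
Round 5 (k=14): L=147 R=165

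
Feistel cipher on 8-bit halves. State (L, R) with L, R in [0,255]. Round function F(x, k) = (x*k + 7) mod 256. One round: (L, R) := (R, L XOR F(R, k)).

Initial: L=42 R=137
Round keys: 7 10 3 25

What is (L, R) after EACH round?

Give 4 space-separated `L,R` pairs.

Answer: 137,236 236,182 182,197 197,242

Derivation:
Round 1 (k=7): L=137 R=236
Round 2 (k=10): L=236 R=182
Round 3 (k=3): L=182 R=197
Round 4 (k=25): L=197 R=242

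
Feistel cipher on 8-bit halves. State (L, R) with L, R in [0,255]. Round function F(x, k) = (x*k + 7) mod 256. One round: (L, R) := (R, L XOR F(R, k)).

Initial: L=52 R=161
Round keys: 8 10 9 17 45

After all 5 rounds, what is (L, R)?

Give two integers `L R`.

Answer: 83 62

Derivation:
Round 1 (k=8): L=161 R=59
Round 2 (k=10): L=59 R=244
Round 3 (k=9): L=244 R=160
Round 4 (k=17): L=160 R=83
Round 5 (k=45): L=83 R=62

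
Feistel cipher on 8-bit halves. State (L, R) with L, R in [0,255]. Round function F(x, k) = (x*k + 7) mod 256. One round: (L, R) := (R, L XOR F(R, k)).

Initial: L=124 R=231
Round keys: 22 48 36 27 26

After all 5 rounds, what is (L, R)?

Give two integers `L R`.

Round 1 (k=22): L=231 R=157
Round 2 (k=48): L=157 R=144
Round 3 (k=36): L=144 R=218
Round 4 (k=27): L=218 R=149
Round 5 (k=26): L=149 R=243

Answer: 149 243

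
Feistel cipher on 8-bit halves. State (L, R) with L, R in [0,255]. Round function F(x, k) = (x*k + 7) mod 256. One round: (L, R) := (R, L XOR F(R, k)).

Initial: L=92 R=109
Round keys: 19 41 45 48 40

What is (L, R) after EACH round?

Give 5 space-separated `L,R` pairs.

Round 1 (k=19): L=109 R=66
Round 2 (k=41): L=66 R=244
Round 3 (k=45): L=244 R=169
Round 4 (k=48): L=169 R=67
Round 5 (k=40): L=67 R=214

Answer: 109,66 66,244 244,169 169,67 67,214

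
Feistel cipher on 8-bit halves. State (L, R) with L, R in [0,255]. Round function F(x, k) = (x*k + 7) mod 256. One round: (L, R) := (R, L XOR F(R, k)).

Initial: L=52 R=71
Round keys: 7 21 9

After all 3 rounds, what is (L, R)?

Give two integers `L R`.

Round 1 (k=7): L=71 R=204
Round 2 (k=21): L=204 R=132
Round 3 (k=9): L=132 R=103

Answer: 132 103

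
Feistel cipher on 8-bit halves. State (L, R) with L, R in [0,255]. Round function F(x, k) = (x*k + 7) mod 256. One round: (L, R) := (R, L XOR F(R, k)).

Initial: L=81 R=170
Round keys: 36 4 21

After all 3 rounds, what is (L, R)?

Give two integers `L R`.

Answer: 85 190

Derivation:
Round 1 (k=36): L=170 R=190
Round 2 (k=4): L=190 R=85
Round 3 (k=21): L=85 R=190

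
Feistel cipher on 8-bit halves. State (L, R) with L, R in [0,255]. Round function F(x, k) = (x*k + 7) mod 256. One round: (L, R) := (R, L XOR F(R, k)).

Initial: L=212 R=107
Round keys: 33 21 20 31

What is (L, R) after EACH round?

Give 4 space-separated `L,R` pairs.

Answer: 107,6 6,238 238,153 153,96

Derivation:
Round 1 (k=33): L=107 R=6
Round 2 (k=21): L=6 R=238
Round 3 (k=20): L=238 R=153
Round 4 (k=31): L=153 R=96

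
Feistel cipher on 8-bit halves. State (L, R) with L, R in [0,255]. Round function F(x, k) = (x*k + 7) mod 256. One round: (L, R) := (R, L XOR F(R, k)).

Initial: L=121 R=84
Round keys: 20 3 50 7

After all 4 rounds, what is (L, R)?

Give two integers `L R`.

Round 1 (k=20): L=84 R=238
Round 2 (k=3): L=238 R=133
Round 3 (k=50): L=133 R=239
Round 4 (k=7): L=239 R=21

Answer: 239 21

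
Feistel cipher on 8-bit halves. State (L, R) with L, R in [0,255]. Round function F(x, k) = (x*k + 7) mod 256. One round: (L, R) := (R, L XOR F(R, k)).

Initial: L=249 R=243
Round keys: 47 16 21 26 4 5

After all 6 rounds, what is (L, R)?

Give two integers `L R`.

Answer: 133 103

Derivation:
Round 1 (k=47): L=243 R=93
Round 2 (k=16): L=93 R=36
Round 3 (k=21): L=36 R=166
Round 4 (k=26): L=166 R=199
Round 5 (k=4): L=199 R=133
Round 6 (k=5): L=133 R=103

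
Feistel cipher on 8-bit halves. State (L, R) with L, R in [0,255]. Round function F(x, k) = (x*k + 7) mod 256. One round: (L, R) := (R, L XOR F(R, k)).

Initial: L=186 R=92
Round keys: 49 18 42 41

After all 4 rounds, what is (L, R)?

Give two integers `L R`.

Answer: 96 242

Derivation:
Round 1 (k=49): L=92 R=25
Round 2 (k=18): L=25 R=149
Round 3 (k=42): L=149 R=96
Round 4 (k=41): L=96 R=242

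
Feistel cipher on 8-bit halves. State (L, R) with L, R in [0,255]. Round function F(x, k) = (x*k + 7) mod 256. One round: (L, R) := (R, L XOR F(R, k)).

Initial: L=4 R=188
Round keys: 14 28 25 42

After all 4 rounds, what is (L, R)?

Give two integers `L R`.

Round 1 (k=14): L=188 R=75
Round 2 (k=28): L=75 R=135
Round 3 (k=25): L=135 R=125
Round 4 (k=42): L=125 R=14

Answer: 125 14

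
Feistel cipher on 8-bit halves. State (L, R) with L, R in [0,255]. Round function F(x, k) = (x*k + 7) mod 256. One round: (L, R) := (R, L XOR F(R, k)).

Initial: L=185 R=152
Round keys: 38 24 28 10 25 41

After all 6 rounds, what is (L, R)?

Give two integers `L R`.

Answer: 136 57

Derivation:
Round 1 (k=38): L=152 R=46
Round 2 (k=24): L=46 R=207
Round 3 (k=28): L=207 R=133
Round 4 (k=10): L=133 R=246
Round 5 (k=25): L=246 R=136
Round 6 (k=41): L=136 R=57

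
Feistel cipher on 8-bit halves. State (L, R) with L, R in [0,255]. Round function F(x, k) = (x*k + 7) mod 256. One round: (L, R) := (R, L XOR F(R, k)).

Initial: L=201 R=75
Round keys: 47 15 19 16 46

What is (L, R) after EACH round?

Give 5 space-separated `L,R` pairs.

Round 1 (k=47): L=75 R=5
Round 2 (k=15): L=5 R=25
Round 3 (k=19): L=25 R=231
Round 4 (k=16): L=231 R=110
Round 5 (k=46): L=110 R=44

Answer: 75,5 5,25 25,231 231,110 110,44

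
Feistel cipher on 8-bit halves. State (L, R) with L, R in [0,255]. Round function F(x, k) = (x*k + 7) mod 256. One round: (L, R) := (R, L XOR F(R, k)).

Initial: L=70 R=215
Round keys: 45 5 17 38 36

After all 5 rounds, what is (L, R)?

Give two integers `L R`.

Round 1 (k=45): L=215 R=148
Round 2 (k=5): L=148 R=60
Round 3 (k=17): L=60 R=151
Round 4 (k=38): L=151 R=77
Round 5 (k=36): L=77 R=76

Answer: 77 76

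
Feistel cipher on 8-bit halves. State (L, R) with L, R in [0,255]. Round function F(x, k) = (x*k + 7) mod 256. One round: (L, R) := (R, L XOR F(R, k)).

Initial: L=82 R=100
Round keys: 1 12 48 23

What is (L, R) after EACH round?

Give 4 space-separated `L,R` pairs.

Answer: 100,57 57,215 215,110 110,62

Derivation:
Round 1 (k=1): L=100 R=57
Round 2 (k=12): L=57 R=215
Round 3 (k=48): L=215 R=110
Round 4 (k=23): L=110 R=62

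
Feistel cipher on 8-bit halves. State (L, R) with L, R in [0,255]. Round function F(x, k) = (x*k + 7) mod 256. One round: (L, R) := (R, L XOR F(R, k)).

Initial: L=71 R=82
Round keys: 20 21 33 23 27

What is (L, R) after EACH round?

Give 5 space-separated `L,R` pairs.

Round 1 (k=20): L=82 R=40
Round 2 (k=21): L=40 R=29
Round 3 (k=33): L=29 R=236
Round 4 (k=23): L=236 R=38
Round 5 (k=27): L=38 R=229

Answer: 82,40 40,29 29,236 236,38 38,229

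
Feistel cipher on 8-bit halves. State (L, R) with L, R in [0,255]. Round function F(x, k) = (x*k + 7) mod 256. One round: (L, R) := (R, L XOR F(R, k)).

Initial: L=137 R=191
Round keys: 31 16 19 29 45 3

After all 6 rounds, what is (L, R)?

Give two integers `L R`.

Round 1 (k=31): L=191 R=161
Round 2 (k=16): L=161 R=168
Round 3 (k=19): L=168 R=222
Round 4 (k=29): L=222 R=133
Round 5 (k=45): L=133 R=182
Round 6 (k=3): L=182 R=172

Answer: 182 172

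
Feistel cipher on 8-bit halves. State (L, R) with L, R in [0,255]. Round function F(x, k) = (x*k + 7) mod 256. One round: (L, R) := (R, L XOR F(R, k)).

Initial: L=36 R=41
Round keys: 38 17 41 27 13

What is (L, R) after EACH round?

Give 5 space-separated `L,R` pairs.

Round 1 (k=38): L=41 R=57
Round 2 (k=17): L=57 R=249
Round 3 (k=41): L=249 R=209
Round 4 (k=27): L=209 R=235
Round 5 (k=13): L=235 R=39

Answer: 41,57 57,249 249,209 209,235 235,39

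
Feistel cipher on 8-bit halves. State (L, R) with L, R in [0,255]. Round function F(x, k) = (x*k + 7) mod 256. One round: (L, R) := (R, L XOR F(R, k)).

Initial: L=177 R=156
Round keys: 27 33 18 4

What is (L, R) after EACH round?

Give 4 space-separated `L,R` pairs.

Round 1 (k=27): L=156 R=202
Round 2 (k=33): L=202 R=141
Round 3 (k=18): L=141 R=59
Round 4 (k=4): L=59 R=126

Answer: 156,202 202,141 141,59 59,126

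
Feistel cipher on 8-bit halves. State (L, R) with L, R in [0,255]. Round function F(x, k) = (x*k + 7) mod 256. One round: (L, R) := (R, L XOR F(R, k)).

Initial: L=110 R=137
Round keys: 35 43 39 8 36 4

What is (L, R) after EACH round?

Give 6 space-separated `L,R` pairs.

Answer: 137,172 172,98 98,89 89,173 173,2 2,162

Derivation:
Round 1 (k=35): L=137 R=172
Round 2 (k=43): L=172 R=98
Round 3 (k=39): L=98 R=89
Round 4 (k=8): L=89 R=173
Round 5 (k=36): L=173 R=2
Round 6 (k=4): L=2 R=162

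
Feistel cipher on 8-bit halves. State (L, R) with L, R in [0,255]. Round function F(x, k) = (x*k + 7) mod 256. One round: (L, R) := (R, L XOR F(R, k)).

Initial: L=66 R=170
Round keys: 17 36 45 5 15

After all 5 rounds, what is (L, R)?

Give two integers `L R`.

Round 1 (k=17): L=170 R=19
Round 2 (k=36): L=19 R=25
Round 3 (k=45): L=25 R=127
Round 4 (k=5): L=127 R=155
Round 5 (k=15): L=155 R=99

Answer: 155 99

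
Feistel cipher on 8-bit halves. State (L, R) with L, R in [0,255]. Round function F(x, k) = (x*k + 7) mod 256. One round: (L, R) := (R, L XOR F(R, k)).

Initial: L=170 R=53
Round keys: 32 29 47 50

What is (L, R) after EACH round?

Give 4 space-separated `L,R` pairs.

Round 1 (k=32): L=53 R=13
Round 2 (k=29): L=13 R=181
Round 3 (k=47): L=181 R=79
Round 4 (k=50): L=79 R=192

Answer: 53,13 13,181 181,79 79,192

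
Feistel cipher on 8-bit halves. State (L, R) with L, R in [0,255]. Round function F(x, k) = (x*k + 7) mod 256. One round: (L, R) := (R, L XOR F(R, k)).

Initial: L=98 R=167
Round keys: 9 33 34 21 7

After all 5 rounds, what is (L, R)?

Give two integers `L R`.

Answer: 210 158

Derivation:
Round 1 (k=9): L=167 R=132
Round 2 (k=33): L=132 R=172
Round 3 (k=34): L=172 R=91
Round 4 (k=21): L=91 R=210
Round 5 (k=7): L=210 R=158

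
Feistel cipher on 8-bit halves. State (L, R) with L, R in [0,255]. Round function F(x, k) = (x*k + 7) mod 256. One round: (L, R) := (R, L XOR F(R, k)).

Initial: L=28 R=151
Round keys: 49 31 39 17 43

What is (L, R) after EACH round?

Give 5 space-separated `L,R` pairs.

Answer: 151,242 242,194 194,103 103,28 28,220

Derivation:
Round 1 (k=49): L=151 R=242
Round 2 (k=31): L=242 R=194
Round 3 (k=39): L=194 R=103
Round 4 (k=17): L=103 R=28
Round 5 (k=43): L=28 R=220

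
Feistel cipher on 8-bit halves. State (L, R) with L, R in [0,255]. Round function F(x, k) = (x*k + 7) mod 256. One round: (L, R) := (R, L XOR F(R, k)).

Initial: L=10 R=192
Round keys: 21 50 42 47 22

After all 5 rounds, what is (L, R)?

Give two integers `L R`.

Answer: 122 31

Derivation:
Round 1 (k=21): L=192 R=205
Round 2 (k=50): L=205 R=209
Round 3 (k=42): L=209 R=156
Round 4 (k=47): L=156 R=122
Round 5 (k=22): L=122 R=31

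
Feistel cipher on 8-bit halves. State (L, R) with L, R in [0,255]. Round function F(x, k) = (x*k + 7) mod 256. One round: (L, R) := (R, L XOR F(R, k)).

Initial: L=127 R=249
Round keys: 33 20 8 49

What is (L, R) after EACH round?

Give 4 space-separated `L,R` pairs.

Answer: 249,95 95,138 138,8 8,5

Derivation:
Round 1 (k=33): L=249 R=95
Round 2 (k=20): L=95 R=138
Round 3 (k=8): L=138 R=8
Round 4 (k=49): L=8 R=5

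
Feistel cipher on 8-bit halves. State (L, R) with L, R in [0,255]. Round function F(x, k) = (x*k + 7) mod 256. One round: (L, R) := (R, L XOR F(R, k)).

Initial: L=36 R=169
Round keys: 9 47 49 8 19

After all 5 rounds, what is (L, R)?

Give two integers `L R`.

Answer: 109 235

Derivation:
Round 1 (k=9): L=169 R=220
Round 2 (k=47): L=220 R=194
Round 3 (k=49): L=194 R=245
Round 4 (k=8): L=245 R=109
Round 5 (k=19): L=109 R=235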